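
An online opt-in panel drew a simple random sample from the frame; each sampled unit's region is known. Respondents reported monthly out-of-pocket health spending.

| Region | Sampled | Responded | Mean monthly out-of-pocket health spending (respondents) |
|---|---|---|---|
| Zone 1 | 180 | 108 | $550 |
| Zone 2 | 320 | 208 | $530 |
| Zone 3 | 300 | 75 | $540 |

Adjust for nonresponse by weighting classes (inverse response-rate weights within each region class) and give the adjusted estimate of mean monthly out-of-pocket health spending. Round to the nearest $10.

$540

Class response rates: Zone 1 108/180 = 60%, Zone 2 208/320 = 65%, Zone 3 75/300 = 25%.
Weighting each respondent by the inverse class response rate inflates each class back to its sampled size, so the class weight is n_sampled:
  Zone 1: 180 × 550 = 99,000
  Zone 2: 320 × 530 = 169,600
  Zone 3: 300 × 540 = 162,000
Adjusted estimate = 430,600 / 800 = 538.25 → $540.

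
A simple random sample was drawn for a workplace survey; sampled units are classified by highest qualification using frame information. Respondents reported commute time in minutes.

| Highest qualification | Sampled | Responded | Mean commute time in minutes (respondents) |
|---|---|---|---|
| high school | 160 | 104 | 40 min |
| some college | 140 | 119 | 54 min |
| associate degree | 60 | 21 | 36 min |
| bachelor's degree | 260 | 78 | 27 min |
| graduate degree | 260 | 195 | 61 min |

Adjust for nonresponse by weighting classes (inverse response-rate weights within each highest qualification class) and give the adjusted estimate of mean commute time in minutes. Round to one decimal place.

44.3

Response rates by class: high school 104/160 = 65%, some college 119/140 = 85%, associate degree 21/60 = 35%, bachelor's degree 78/260 = 30%, graduate degree 195/260 = 75%.
Each respondent's weight = sampled/responded in their class; summing within a class gives n_sampled, so:
  high school: 160 × 40 = 6400
  some college: 140 × 54 = 7560
  associate degree: 60 × 36 = 2160
  bachelor's degree: 260 × 27 = 7020
  graduate degree: 260 × 61 = 15,860
Adjusted estimate = 39,000 / 880 = 44.3182 → 44.3.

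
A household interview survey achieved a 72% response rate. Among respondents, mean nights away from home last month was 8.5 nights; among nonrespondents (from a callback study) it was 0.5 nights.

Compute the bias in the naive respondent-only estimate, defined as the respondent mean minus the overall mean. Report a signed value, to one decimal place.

Nonresponse fraction = 1 − 0.72 = 0.28.
Bias = (nonresponse fraction) × (respondent mean − nonrespondent mean)
     = 0.28 × (8.5 − 0.5) = 0.28 × 8 = 2.24.

+2.2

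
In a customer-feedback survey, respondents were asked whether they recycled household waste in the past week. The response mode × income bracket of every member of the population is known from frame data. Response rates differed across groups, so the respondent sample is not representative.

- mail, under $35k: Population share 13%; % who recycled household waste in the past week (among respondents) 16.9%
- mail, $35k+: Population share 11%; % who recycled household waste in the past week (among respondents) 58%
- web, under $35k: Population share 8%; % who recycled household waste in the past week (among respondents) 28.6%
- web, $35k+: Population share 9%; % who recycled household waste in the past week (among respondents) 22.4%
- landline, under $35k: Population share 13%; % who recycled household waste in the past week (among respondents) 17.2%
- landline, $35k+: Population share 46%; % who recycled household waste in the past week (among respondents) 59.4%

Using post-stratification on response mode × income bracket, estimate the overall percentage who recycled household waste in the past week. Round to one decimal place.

Weight each group's respondent value by its population share:
  mail, under $35k: 0.13 × 16.9 = 2.197
  mail, $35k+: 0.11 × 58 = 6.38
  web, under $35k: 0.08 × 28.6 = 2.288
  web, $35k+: 0.09 × 22.4 = 2.016
  landline, under $35k: 0.13 × 17.2 = 2.236
  landline, $35k+: 0.46 × 59.4 = 27.324
Post-stratified estimate = 42.441 → 42.4%.

42.4%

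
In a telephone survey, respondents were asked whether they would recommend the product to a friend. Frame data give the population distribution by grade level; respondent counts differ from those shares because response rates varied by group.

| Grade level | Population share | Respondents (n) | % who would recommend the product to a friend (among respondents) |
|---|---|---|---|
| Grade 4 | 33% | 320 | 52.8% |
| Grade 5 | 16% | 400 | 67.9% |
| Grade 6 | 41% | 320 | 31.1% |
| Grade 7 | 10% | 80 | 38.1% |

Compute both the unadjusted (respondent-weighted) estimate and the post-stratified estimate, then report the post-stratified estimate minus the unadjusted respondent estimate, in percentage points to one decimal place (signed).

-6.1 percentage points

Without adjustment, the pooled respondent share is:
  (320/1120)×52.8 + (400/1120)×67.9 + (320/1120)×31.1 + (80/1120)×38.1 = 50.9429%
Reweighting by population grade level shares:
  0.33×52.8 + 0.16×67.9 + 0.41×31.1 + 0.1×38.1 = 44.849%
Difference = 44.849 − 50.9429 = -6.0939 pp.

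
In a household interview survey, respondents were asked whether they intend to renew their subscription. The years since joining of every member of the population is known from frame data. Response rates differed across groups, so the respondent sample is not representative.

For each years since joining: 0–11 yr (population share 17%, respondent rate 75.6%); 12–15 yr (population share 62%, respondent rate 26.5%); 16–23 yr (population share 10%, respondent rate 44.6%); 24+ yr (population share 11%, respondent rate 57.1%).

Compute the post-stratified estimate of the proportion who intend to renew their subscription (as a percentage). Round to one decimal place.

40.0%

Reweight to the known years since joining distribution:
  0–11 yr: 0.17 × 75.6 = 12.852
  12–15 yr: 0.62 × 26.5 = 16.43
  16–23 yr: 0.1 × 44.6 = 4.46
  24+ yr: 0.11 × 57.1 = 6.281
Post-stratified estimate = 40.023 → 40.0%.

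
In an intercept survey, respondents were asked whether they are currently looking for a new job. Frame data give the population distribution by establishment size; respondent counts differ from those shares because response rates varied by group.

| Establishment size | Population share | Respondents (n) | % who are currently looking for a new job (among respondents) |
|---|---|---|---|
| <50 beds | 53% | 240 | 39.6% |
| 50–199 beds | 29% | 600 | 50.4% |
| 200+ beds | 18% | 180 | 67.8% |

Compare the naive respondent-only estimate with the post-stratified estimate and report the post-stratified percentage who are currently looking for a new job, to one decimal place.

Unadjusted (pooled respondent) estimate weights by respondent counts:
  (240/1020)×39.6 + (600/1020)×50.4 + (180/1020)×67.8 = 50.9294%
Reweighting by population establishment size shares:
  0.53×39.6 + 0.29×50.4 + 0.18×67.8 = 47.808%

47.8%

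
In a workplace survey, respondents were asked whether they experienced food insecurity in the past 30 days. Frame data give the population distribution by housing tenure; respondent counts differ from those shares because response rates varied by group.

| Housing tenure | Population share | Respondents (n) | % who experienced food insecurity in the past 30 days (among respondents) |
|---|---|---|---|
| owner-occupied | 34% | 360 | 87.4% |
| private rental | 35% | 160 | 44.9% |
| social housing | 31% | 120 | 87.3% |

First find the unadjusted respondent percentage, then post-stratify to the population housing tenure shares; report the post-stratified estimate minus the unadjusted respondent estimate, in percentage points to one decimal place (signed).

-4.3 percentage points

Without adjustment, the pooled respondent share is:
  (360/640)×87.4 + (160/640)×44.9 + (120/640)×87.3 = 76.7562%
Post-stratified estimate weights by population shares:
  0.34×87.4 + 0.35×44.9 + 0.31×87.3 = 72.494%
Difference = 72.494 − 76.7562 = -4.2622 pp.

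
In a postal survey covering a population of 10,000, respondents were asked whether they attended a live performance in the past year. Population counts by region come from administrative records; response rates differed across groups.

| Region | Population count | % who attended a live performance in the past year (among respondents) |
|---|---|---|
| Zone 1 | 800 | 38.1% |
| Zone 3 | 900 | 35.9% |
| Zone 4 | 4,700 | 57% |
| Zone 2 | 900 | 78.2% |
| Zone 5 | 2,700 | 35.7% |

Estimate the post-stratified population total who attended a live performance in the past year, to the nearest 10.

4,970

Estimated count per cell = population count × respondent percentage:
  Zone 1: 800 × 38.1% = 304.8
  Zone 3: 900 × 35.9% = 323.1
  Zone 4: 4,700 × 57% = 2679
  Zone 2: 900 × 78.2% = 703.8
  Zone 5: 2,700 × 35.7% = 963.9
Estimated total = 4974.6 → 4,970.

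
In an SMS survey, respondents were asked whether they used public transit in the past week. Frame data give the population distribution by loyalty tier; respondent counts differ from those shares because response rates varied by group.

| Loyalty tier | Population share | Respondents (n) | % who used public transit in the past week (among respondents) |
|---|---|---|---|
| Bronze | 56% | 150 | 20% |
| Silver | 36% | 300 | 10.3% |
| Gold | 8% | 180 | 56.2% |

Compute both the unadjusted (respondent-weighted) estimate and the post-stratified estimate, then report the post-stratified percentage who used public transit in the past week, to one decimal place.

Without adjustment, the pooled respondent share is:
  (150/630)×20 + (300/630)×10.3 + (180/630)×56.2 = 25.7238%
Post-stratified estimate weights by population shares:
  0.56×20 + 0.36×10.3 + 0.08×56.2 = 19.404%

19.4%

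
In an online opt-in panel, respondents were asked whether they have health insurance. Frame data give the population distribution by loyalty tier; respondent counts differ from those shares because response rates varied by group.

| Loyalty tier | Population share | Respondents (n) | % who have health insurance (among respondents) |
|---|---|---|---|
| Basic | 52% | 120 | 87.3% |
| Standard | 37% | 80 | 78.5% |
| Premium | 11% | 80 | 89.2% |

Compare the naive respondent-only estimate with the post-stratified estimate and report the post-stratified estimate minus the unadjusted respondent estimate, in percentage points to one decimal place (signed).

-1.1 percentage points

Without adjustment, the pooled respondent share is:
  (120/280)×87.3 + (80/280)×78.5 + (80/280)×89.2 = 85.3286%
Reweighting by population loyalty tier shares:
  0.52×87.3 + 0.37×78.5 + 0.11×89.2 = 84.253%
Difference = 84.253 − 85.3286 = -1.0756 pp.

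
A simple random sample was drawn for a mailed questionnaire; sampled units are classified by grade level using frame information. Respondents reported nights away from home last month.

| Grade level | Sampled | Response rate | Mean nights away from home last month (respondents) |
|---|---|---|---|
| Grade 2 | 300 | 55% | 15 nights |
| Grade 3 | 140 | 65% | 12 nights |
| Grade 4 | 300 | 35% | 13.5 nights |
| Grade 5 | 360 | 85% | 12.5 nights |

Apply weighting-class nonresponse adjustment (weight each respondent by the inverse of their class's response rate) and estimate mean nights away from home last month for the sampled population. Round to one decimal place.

13.4

Weighting each respondent by the inverse class response rate inflates each class back to its sampled size, so the class weight is n_sampled:
  Grade 2: 300 × 15 = 4500
  Grade 3: 140 × 12 = 1680
  Grade 4: 300 × 13.5 = 4050
  Grade 5: 360 × 12.5 = 4500
Adjusted estimate = 14,730 / 1,100 = 13.3909 → 13.4.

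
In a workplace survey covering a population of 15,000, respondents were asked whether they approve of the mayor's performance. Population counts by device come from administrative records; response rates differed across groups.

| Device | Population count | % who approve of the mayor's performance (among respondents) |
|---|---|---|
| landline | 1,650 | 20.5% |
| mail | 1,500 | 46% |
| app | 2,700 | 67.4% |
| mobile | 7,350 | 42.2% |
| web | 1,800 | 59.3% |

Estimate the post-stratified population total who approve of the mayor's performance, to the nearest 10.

7,020

Each cell contributes its population count × the respondent rate:
  landline: 1,650 × 20.5% = 338.25
  mail: 1,500 × 46% = 690
  app: 2,700 × 67.4% = 1819.8
  mobile: 7,350 × 42.2% = 3101.7
  web: 1,800 × 59.3% = 1067.4
Estimated total = 7017.15 → 7,020.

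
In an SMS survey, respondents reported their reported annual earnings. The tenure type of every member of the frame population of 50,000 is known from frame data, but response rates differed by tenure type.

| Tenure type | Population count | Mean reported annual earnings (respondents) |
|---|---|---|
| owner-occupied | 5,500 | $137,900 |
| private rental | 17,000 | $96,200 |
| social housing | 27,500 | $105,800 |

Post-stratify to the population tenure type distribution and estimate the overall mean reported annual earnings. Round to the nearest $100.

Weight each group's respondent value by its population share:
  owner-occupied: (5,500/50,000) × 137,900 = 15,169
  private rental: (17,000/50,000) × 96,200 = 32,708
  social housing: (27,500/50,000) × 105,800 = 58,190
Post-stratified estimate = 106,067 → $106,100.

$106,100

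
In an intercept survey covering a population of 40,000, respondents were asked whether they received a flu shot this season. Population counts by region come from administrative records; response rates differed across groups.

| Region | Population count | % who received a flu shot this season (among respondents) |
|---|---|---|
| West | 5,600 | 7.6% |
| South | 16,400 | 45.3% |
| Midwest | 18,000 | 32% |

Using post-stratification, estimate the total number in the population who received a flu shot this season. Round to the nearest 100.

13,600

Apply each group's respondent rate to its population count:
  West: 5,600 × 7.6% = 425.6
  South: 16,400 × 45.3% = 7429.2
  Midwest: 18,000 × 32% = 5760
Estimated total = 13614.8 → 13,600.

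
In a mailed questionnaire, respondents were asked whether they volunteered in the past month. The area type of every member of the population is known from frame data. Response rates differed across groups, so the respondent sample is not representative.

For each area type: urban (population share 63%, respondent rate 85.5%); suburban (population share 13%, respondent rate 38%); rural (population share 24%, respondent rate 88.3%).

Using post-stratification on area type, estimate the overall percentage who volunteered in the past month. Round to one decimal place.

Weight each group's respondent value by its population share:
  urban: 0.63 × 85.5 = 53.865
  suburban: 0.13 × 38 = 4.94
  rural: 0.24 × 88.3 = 21.192
Post-stratified estimate = 79.997 → 80.0%.

80.0%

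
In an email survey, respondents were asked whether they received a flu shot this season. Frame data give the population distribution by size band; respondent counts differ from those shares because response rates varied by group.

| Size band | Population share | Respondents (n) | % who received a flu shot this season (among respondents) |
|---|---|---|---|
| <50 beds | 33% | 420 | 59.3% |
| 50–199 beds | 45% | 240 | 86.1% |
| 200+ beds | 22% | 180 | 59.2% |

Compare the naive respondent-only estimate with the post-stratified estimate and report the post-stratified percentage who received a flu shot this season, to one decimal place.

Unadjusted (pooled respondent) estimate weights by respondent counts:
  (420/840)×59.3 + (240/840)×86.1 + (180/840)×59.2 = 66.9357%
Reweighting by population size band shares:
  0.33×59.3 + 0.45×86.1 + 0.22×59.2 = 71.338%

71.3%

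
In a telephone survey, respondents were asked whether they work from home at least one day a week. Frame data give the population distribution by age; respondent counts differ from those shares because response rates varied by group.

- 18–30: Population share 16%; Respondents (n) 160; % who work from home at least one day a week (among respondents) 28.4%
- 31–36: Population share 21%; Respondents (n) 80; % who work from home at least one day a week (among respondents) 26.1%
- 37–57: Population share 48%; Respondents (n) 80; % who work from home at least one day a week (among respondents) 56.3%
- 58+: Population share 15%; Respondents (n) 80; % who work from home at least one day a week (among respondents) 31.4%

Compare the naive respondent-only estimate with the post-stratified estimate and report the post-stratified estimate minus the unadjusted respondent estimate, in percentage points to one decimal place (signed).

Unadjusted (pooled respondent) estimate weights by respondent counts:
  (160/400)×28.4 + (80/400)×26.1 + (80/400)×56.3 + (80/400)×31.4 = 34.12%
Reweighting by population age shares:
  0.16×28.4 + 0.21×26.1 + 0.48×56.3 + 0.15×31.4 = 41.759%
Difference = 41.759 − 34.12 = 7.639 pp.

+7.6 percentage points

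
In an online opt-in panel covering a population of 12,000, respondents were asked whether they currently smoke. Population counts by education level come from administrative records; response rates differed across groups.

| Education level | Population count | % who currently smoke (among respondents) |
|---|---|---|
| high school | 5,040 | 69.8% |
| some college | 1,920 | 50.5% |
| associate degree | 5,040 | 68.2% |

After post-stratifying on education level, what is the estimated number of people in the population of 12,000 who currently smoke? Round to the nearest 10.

7,920

Estimated count per cell = population count × respondent percentage:
  high school: 5,040 × 69.8% = 3517.92
  some college: 1,920 × 50.5% = 969.6
  associate degree: 5,040 × 68.2% = 3437.28
Estimated total = 7924.8 → 7,920.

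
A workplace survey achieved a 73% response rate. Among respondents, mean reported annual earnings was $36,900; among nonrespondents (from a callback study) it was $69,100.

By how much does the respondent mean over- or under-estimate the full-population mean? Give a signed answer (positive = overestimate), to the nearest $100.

-$8,700

Nonresponse fraction = 1 − 0.73 = 0.27.
Bias = (nonresponse fraction) × (respondent mean − nonrespondent mean)
     = 0.27 × (36,900 − 69,100) = 0.27 × -32,200 = -8694.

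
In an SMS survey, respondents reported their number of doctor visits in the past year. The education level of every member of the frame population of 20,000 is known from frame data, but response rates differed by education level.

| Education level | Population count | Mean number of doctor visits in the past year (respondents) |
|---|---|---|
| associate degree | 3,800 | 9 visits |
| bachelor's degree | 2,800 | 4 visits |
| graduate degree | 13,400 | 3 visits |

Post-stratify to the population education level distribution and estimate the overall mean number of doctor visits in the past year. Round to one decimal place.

4.3

Weight each group's respondent value by its population share:
  associate degree: (3,800/20,000) × 9 = 1.71
  bachelor's degree: (2,800/20,000) × 4 = 0.56
  graduate degree: (13,400/20,000) × 3 = 2.01
Post-stratified estimate = 4.28 → 4.3.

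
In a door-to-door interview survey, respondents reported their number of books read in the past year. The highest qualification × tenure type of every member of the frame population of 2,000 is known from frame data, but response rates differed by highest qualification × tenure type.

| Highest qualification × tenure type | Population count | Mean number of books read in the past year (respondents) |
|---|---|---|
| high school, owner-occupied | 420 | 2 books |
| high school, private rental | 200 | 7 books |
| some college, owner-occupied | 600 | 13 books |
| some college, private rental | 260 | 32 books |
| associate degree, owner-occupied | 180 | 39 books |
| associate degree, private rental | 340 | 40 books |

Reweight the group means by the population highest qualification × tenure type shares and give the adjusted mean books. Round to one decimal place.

Each cell contributes population-share × respondent value:
  high school, owner-occupied: (420/2,000) × 2 = 0.42
  high school, private rental: (200/2,000) × 7 = 0.7
  some college, owner-occupied: (600/2,000) × 13 = 3.9
  some college, private rental: (260/2,000) × 32 = 4.16
  associate degree, owner-occupied: (180/2,000) × 39 = 3.51
  associate degree, private rental: (340/2,000) × 40 = 6.8
Post-stratified estimate = 19.49 → 19.5.

19.5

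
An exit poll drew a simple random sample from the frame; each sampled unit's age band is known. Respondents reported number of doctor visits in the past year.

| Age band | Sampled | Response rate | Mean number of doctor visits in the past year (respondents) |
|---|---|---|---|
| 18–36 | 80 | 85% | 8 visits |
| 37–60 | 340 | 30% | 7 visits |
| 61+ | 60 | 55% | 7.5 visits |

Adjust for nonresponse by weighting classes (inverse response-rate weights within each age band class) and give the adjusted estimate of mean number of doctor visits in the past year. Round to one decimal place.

7.2

Weighting each respondent by the inverse class response rate inflates each class back to its sampled size, so the class weight is n_sampled:
  18–36: 80 × 8 = 640
  37–60: 340 × 7 = 2380
  61+: 60 × 7.5 = 450
Adjusted estimate = 3470 / 480 = 7.22917 → 7.2.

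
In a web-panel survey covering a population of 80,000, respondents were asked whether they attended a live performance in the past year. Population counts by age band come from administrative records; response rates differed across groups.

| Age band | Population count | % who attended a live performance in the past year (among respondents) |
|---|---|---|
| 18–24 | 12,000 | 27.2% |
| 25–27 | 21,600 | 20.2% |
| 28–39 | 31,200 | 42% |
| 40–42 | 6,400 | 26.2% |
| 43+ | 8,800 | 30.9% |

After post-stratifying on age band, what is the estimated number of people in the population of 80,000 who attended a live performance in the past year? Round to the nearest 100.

Estimated count per cell = population count × respondent percentage:
  18–24: 12,000 × 27.2% = 3264
  25–27: 21,600 × 20.2% = 4363.2
  28–39: 31,200 × 42% = 13,104
  40–42: 6,400 × 26.2% = 1676.8
  43+: 8,800 × 30.9% = 2719.2
Estimated total = 25127.2 → 25,100.

25,100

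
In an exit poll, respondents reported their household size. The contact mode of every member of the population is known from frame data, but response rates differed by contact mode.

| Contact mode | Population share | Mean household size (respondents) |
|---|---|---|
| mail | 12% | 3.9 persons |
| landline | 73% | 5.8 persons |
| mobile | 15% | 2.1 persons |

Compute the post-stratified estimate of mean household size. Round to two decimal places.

5.02

Weight each group's respondent value by its population share:
  mail: 0.12 × 3.9 = 0.468
  landline: 0.73 × 5.8 = 4.234
  mobile: 0.15 × 2.1 = 0.315
Post-stratified estimate = 5.017 → 5.02.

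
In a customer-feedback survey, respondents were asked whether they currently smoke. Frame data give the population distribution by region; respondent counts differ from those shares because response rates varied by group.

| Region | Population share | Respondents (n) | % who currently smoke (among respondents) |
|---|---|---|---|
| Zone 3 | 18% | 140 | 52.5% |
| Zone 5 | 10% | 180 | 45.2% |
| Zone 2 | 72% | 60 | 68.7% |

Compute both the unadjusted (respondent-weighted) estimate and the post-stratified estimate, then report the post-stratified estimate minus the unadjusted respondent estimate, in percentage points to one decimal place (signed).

+11.8 percentage points

Unadjusted (pooled respondent) estimate weights by respondent counts:
  (140/380)×52.5 + (180/380)×45.2 + (60/380)×68.7 = 51.6%
Reweighting by population region shares:
  0.18×52.5 + 0.1×45.2 + 0.72×68.7 = 63.434%
Difference = 63.434 − 51.6 = 11.834 pp.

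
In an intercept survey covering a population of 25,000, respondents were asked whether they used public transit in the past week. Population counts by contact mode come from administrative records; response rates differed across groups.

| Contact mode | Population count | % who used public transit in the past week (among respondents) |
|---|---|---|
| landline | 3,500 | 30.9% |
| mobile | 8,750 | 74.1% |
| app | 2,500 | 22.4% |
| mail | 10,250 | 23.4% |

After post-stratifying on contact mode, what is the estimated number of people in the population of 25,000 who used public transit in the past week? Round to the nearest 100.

Apply each group's respondent rate to its population count:
  landline: 3,500 × 30.9% = 1081.5
  mobile: 8,750 × 74.1% = 6483.75
  app: 2,500 × 22.4% = 560
  mail: 10,250 × 23.4% = 2398.5
Estimated total = 10523.8 → 10,500.

10,500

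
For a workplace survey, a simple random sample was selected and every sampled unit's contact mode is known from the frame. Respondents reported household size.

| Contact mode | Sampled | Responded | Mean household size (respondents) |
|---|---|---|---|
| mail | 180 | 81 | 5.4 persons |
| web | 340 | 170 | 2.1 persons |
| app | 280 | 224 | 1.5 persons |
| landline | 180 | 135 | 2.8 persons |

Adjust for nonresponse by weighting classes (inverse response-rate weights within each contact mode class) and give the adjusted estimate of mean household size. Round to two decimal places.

Response rates by class: mail 81/180 = 45%, web 170/340 = 50%, app 224/280 = 80%, landline 135/180 = 75%.
Each respondent's weight = sampled/responded in their class; summing within a class gives n_sampled, so:
  mail: 180 × 5.4 = 972
  web: 340 × 2.1 = 714
  app: 280 × 1.5 = 420
  landline: 180 × 2.8 = 504
Adjusted estimate = 2610 / 980 = 2.66326 → 2.66.

2.66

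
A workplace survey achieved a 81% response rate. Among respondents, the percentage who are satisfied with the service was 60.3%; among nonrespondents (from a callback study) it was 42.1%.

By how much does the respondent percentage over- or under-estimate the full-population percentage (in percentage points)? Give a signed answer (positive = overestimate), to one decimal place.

+3.5 percentage points

Nonresponse fraction = 1 − 0.81 = 0.19.
Bias = (nonresponse fraction) × (respondent percentage − nonrespondent percentage)
     = 0.19 × (60.3 − 42.1) = 0.19 × 18.2 = 3.458.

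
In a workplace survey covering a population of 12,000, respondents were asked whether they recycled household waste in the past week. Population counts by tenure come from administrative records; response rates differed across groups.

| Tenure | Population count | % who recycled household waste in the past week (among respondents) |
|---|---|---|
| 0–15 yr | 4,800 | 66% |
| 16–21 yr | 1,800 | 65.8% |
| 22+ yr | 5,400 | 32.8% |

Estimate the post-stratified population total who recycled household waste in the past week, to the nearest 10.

6,120

Each cell contributes its population count × the respondent rate:
  0–15 yr: 4,800 × 66% = 3168
  16–21 yr: 1,800 × 65.8% = 1184.4
  22+ yr: 5,400 × 32.8% = 1771.2
Estimated total = 6123.6 → 6,120.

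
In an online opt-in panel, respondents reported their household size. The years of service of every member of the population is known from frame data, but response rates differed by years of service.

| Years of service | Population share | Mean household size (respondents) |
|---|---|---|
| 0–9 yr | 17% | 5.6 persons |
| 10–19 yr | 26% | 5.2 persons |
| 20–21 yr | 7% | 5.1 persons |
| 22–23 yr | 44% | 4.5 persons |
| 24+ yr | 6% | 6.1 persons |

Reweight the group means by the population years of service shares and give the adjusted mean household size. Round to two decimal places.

5.01

Each cell contributes population-share × respondent value:
  0–9 yr: 0.17 × 5.6 = 0.952
  10–19 yr: 0.26 × 5.2 = 1.352
  20–21 yr: 0.07 × 5.1 = 0.357
  22–23 yr: 0.44 × 4.5 = 1.98
  24+ yr: 0.06 × 6.1 = 0.366
Post-stratified estimate = 5.007 → 5.01.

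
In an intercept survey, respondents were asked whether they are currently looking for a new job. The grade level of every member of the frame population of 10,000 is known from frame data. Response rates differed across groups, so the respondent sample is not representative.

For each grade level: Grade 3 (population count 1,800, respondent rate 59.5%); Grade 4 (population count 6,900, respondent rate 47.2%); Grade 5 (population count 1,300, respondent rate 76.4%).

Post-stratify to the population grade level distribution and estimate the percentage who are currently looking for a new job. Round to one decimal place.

53.2%

Post-stratification weights by population share, not respondent share:
  Grade 3: (1,800/10,000) × 59.5 = 10.71
  Grade 4: (6,900/10,000) × 47.2 = 32.568
  Grade 5: (1,300/10,000) × 76.4 = 9.932
Post-stratified estimate = 53.21 → 53.2%.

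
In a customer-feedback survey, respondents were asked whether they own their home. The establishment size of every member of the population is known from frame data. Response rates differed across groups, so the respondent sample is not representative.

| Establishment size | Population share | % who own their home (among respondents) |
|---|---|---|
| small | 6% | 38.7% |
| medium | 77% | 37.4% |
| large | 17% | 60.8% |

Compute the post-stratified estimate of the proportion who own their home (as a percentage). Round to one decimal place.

Each cell contributes population-share × respondent value:
  small: 0.06 × 38.7 = 2.322
  medium: 0.77 × 37.4 = 28.798
  large: 0.17 × 60.8 = 10.336
Post-stratified estimate = 41.456 → 41.5%.

41.5%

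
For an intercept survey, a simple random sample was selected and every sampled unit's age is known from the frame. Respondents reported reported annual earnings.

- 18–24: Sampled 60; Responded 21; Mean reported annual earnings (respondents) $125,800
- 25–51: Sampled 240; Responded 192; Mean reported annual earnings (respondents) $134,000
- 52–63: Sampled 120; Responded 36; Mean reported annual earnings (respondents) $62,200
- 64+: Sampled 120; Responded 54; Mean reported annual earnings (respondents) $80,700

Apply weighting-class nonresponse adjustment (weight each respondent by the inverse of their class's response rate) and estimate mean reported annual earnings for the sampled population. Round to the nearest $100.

$105,300

Response rates by class: 18–24 21/60 = 35%, 25–51 192/240 = 80%, 52–63 36/120 = 30%, 64+ 54/120 = 45%.
Each respondent's weight = sampled/responded in their class; summing within a class gives n_sampled, so:
  18–24: 60 × 125,800 = 7,548,000
  25–51: 240 × 134,000 = 32,160,000
  52–63: 120 × 62,200 = 7,464,000
  64+: 120 × 80,700 = 9,684,000
Adjusted estimate = 56,856,000 / 540 = 105289 → $105,300.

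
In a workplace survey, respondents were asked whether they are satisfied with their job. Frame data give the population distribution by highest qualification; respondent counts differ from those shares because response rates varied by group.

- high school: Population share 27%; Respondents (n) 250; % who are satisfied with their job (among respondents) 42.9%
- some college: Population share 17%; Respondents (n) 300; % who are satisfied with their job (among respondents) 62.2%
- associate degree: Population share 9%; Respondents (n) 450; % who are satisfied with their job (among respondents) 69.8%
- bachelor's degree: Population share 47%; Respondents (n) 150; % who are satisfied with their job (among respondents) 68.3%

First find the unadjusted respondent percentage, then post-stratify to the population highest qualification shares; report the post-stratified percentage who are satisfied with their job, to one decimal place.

Without adjustment, the pooled respondent share is:
  (250/1150)×42.9 + (300/1150)×62.2 + (450/1150)×69.8 + (150/1150)×68.3 = 61.7739%
Reweighting by population highest qualification shares:
  0.27×42.9 + 0.17×62.2 + 0.09×69.8 + 0.47×68.3 = 60.54%

60.5%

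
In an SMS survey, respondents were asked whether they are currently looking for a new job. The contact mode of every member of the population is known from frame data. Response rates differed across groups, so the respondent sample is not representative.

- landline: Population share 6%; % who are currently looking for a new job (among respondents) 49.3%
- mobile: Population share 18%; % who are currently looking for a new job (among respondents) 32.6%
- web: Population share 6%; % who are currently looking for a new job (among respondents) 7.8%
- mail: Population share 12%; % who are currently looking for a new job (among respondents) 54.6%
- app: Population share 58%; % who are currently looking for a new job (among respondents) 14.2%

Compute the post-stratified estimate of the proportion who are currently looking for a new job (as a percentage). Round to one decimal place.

24.1%

Weight each group's respondent value by its population share:
  landline: 0.06 × 49.3 = 2.958
  mobile: 0.18 × 32.6 = 5.868
  web: 0.06 × 7.8 = 0.468
  mail: 0.12 × 54.6 = 6.552
  app: 0.58 × 14.2 = 8.236
Post-stratified estimate = 24.082 → 24.1%.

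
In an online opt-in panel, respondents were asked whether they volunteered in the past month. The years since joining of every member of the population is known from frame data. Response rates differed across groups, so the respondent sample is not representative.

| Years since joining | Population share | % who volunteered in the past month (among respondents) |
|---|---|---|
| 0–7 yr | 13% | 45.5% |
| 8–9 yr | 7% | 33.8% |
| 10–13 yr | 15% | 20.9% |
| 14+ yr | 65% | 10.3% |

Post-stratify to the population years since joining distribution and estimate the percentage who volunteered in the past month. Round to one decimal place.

18.1%

Weight each group's respondent value by its population share:
  0–7 yr: 0.13 × 45.5 = 5.915
  8–9 yr: 0.07 × 33.8 = 2.366
  10–13 yr: 0.15 × 20.9 = 3.135
  14+ yr: 0.65 × 10.3 = 6.695
Post-stratified estimate = 18.111 → 18.1%.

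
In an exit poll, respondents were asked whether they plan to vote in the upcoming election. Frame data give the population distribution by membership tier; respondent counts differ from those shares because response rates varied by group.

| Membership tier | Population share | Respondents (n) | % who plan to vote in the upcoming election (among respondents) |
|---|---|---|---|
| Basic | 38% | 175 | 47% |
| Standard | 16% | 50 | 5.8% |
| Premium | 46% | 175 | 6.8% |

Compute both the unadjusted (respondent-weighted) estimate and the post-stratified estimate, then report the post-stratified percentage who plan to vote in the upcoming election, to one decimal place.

21.9%

Without adjustment, the pooled respondent share is:
  (175/400)×47 + (50/400)×5.8 + (175/400)×6.8 = 24.2625%
Reweighting by population membership tier shares:
  0.38×47 + 0.16×5.8 + 0.46×6.8 = 21.916%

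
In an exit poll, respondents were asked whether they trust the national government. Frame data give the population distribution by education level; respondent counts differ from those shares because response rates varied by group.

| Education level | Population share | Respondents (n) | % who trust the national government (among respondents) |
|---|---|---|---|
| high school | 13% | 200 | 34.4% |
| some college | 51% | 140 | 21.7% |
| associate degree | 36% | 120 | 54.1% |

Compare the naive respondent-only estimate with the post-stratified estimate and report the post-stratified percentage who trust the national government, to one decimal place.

35.0%

Unadjusted (pooled respondent) estimate weights by respondent counts:
  (200/460)×34.4 + (140/460)×21.7 + (120/460)×54.1 = 35.6739%
Post-stratified estimate weights by population shares:
  0.13×34.4 + 0.51×21.7 + 0.36×54.1 = 35.015%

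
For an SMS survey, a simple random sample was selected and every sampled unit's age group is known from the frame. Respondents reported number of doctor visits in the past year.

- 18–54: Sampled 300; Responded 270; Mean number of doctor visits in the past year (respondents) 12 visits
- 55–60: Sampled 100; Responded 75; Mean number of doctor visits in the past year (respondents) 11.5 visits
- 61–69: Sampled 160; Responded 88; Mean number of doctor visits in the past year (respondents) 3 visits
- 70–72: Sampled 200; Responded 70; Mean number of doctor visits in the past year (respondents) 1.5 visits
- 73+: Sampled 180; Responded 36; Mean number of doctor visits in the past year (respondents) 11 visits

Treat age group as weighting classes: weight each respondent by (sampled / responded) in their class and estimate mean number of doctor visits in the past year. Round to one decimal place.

8.0

Response rates by class: 18–54 270/300 = 90%, 55–60 75/100 = 75%, 61–69 88/160 = 55%, 70–72 70/200 = 35%, 73+ 36/180 = 20%.
With weight = n_sampled/n_responded per class, the weighted class total is n_sampled:
  18–54: 300 × 12 = 3600
  55–60: 100 × 11.5 = 1150
  61–69: 160 × 3 = 480
  70–72: 200 × 1.5 = 300
  73+: 180 × 11 = 1980
Adjusted estimate = 7510 / 940 = 7.98936 → 8.0.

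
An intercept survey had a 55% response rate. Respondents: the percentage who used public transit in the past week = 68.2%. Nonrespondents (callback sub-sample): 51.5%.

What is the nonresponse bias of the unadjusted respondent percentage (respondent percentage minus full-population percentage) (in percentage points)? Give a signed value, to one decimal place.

Nonresponse fraction = 1 − 0.55 = 0.45.
Bias = (nonresponse fraction) × (respondent percentage − nonrespondent percentage)
     = 0.45 × (68.2 − 51.5) = 0.45 × 16.7 = 7.515.

+7.5 percentage points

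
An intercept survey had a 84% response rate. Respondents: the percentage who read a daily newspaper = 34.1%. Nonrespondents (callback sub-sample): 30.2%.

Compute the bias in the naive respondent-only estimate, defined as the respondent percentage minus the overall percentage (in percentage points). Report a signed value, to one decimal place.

Nonresponse fraction = 1 − 0.84 = 0.16.
Bias = (nonresponse fraction) × (respondent percentage − nonrespondent percentage)
     = 0.16 × (34.1 − 30.2) = 0.16 × 3.9 = 0.624.

+0.6 percentage points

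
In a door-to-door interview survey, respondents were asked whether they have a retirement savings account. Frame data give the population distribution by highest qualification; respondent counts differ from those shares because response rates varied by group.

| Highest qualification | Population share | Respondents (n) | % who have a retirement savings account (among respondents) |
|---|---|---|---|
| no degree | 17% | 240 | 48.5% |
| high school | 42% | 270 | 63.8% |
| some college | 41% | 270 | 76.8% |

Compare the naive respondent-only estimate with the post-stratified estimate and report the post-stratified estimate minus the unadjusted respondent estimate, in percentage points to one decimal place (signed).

Naive respondent-only estimate (weights = respondent counts):
  (240/780)×48.5 + (270/780)×63.8 + (270/780)×76.8 = 63.5923%
Post-stratified estimate weights by population shares:
  0.17×48.5 + 0.42×63.8 + 0.41×76.8 = 66.529%
Difference = 66.529 − 63.5923 = 2.9367 pp.

+2.9 percentage points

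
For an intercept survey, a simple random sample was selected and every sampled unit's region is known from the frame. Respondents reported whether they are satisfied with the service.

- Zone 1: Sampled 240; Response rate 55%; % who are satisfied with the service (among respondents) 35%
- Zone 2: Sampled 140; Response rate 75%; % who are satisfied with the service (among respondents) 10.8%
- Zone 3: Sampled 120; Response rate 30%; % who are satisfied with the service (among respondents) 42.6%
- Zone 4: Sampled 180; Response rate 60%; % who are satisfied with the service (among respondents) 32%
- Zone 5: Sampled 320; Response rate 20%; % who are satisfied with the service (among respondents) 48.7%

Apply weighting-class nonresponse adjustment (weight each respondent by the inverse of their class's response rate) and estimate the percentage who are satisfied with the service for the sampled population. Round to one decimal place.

36.4%

Inverse-response-rate weighting restores each class to its sampled count, so class totals weight by n_sampled:
  Zone 1: 240 × 35 = 8400
  Zone 2: 140 × 10.8 = 1512
  Zone 3: 120 × 42.6 = 5112
  Zone 4: 180 × 32 = 5760
  Zone 5: 320 × 48.7 = 15,584
Adjusted estimate = 36,368 / 1,000 = 36.368 → 36.4%.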